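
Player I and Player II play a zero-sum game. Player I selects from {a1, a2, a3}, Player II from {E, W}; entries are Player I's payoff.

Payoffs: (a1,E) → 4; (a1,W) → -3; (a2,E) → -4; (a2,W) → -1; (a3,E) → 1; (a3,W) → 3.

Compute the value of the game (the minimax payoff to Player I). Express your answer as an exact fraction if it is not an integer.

Row minima: a1 → -3, a2 → -4, a3 → 1; maximin = 1.
Column maxima: E → 4, W → 3; minimax = 3.
1 ≠ 3, so there is no saddle point; optimal play is mixed.
a2 is strictly dominated by a3, so Player I never plays it.
On the remaining 2×2 (a1, a3 vs E, W):
Let Player I play a1 with probability p. Expected payoff against E: 4p + 1(1−p) = 3p + 1; against W: (-3)p + 3(1−p) = −6p + 3.
Setting these equal: 3p + 1 = −6p + 3 ⇒ 9p = 2 ⇒ p = 2/9, and the value is (3)·(2/9) + 1 = 5/3.
For Player II: with q = P(E), equating a1's and a3's payoffs gives 7q − 3 = −2q + 3 ⇒ q = 2/3.

5/3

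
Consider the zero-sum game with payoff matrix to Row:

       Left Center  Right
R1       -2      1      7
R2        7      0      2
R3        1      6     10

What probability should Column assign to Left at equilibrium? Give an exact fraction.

Row minima: R1 → -2, R2 → 0, R3 → 1; maximin = 1.
Column maxima: Left → 7, Center → 6, Right → 10; minimax = 6.
1 ≠ 6, so there is no saddle point; optimal play is mixed.
R1 is strictly dominated by R3, so Row never plays it.
Right is strictly dominated by Center (it gives Row strictly more in every row), so Column never plays it.
On the remaining 2×2 (R2, R3 vs Left, Center):
Let Row play R2 with probability p. Expected payoff against Left: 7p + 1(1−p) = 6p + 1; against Center: 0p + 6(1−p) = −6p + 6.
Setting these equal: 6p + 1 = −6p + 6 ⇒ 12p = 5 ⇒ p = 5/12, and the value is (6)·(5/12) + 1 = 7/2.
For Column: with q = P(Left), equating R2's and R3's payoffs gives 7q = −5q + 6 ⇒ q = 1/2.

1/2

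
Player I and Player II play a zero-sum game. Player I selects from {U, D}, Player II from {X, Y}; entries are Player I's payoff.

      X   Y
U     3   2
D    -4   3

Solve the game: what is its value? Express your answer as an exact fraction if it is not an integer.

17/8

Row minima: U → 2, D → -4; maximin = 2.
Column maxima: X → 3, Y → 3; minimax = 3.
2 ≠ 3, so there is no saddle point; optimal play is mixed.
Let Player I play U with probability p. Expected payoff against X: 3p + (-4)(1−p) = 7p − 4; against Y: 2p + 3(1−p) = −p + 3.
Setting these equal: 7p − 4 = −p + 3 ⇒ 8p = 7 ⇒ p = 7/8, and the value is (7)·(7/8) − 4 = 17/8.
For Player II: with q = P(X), equating U's and D's payoffs gives q + 2 = −7q + 3 ⇒ q = 1/8.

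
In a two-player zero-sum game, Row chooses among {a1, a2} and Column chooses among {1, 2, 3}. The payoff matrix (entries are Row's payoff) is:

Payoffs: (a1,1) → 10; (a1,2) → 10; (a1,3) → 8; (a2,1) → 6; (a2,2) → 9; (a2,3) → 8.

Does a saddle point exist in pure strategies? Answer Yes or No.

Row minima: a1 → 8, a2 → 6; maximin = 8.
Column maxima: 1 → 10, 2 → 10, 3 → 8; minimax = 8.
maximin = minimax = 8, so a saddle point exists.

Yes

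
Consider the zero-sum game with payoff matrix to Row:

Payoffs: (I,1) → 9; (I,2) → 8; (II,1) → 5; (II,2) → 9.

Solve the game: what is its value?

Row minima: I → 8, II → 5; maximin = 8.
Column maxima: 1 → 9, 2 → 9; minimax = 9.
8 ≠ 9, so there is no saddle point; optimal play is mixed.
Let Row play I with probability p. Expected payoff against 1: 9p + 5(1−p) = 4p + 5; against 2: 8p + 9(1−p) = −p + 9.
Setting these equal: 4p + 5 = −p + 9 ⇒ 5p = 4 ⇒ p = 4/5, and the value is (4)·(4/5) + 5 = 41/5.
For Column: with q = P(1), equating I's and II's payoffs gives q + 8 = −4q + 9 ⇒ q = 1/5.

41/5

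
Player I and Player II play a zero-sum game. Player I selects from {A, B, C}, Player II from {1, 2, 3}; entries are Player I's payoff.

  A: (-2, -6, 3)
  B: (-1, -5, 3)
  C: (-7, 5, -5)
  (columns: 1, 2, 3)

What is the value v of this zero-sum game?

-5/2

Row minima: A → -6, B → -5, C → -7; maximin = -5.
Column maxima: 1 → -1, 2 → 5, 3 → 3; minimax = -1.
-5 ≠ -1, so there is no saddle point; optimal play is mixed.
3 is strictly dominated by 1 (it gives Player I strictly more in every row), so Player II never plays it.
With 3 eliminated, A is strictly dominated by B (B gives Player I strictly more in every remaining column), so Player I never plays it.
On the remaining 2×2 (B, C vs 1, 2):
Let Player I play B with probability p. Expected payoff against 1: (-1)p + (-7)(1−p) = 6p − 7; against 2: (-5)p + 5(1−p) = −10p + 5.
Setting these equal: 6p − 7 = −10p + 5 ⇒ 16p = 12 ⇒ p = 3/4, and the value is (6)·(3/4) − 7 = -5/2.
For Player II: with q = P(1), equating B's and C's payoffs gives 4q − 5 = −12q + 5 ⇒ q = 5/8.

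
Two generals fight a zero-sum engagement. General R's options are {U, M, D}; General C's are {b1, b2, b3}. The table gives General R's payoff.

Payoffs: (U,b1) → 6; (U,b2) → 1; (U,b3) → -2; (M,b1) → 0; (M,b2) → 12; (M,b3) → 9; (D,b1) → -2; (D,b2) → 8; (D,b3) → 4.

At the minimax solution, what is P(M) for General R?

Row minima: U → -2, M → 0, D → -2; maximin = 0.
Column maxima: b1 → 6, b2 → 12, b3 → 9; minimax = 6.
0 ≠ 6, so there is no saddle point; optimal play is mixed.
D is strictly dominated by M, so General R never plays it.
b2 is strictly dominated by b3 (it gives General R strictly more in every row), so General C never plays it.
On the remaining 2×2 (U, M vs b1, b3):
Let General R play U with probability p. Expected payoff against b1: 6p + 0(1−p) = 6p; against b3: (-2)p + 9(1−p) = −11p + 9.
Setting these equal: 6p = −11p + 9 ⇒ 17p = 9 ⇒ p = 9/17, and the value is (6)·(9/17) = 54/17.
For General C: with q = P(b1), equating U's and M's payoffs gives 8q − 2 = −9q + 9 ⇒ q = 11/17.

8/17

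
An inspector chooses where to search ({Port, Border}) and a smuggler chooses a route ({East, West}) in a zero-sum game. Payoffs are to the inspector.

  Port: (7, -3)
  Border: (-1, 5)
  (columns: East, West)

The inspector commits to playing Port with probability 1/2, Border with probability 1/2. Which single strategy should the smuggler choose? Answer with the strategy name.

If the smuggler plays East, the inspector's expected payoff is (1/2)·7 + (1/2)·(-1) = 3.
If the smuggler plays West, the inspector's expected payoff is (1/2)·(-3) + (1/2)·5 = 1.
The smuggler minimizes the inspector's payoff; the smallest is 1, so the best response is West.

West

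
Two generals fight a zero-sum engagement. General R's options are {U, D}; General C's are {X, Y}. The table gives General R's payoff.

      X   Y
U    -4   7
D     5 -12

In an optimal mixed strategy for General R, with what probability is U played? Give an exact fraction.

Row minima: U → -4, D → -12; maximin = -4.
Column maxima: X → 5, Y → 7; minimax = 5.
-4 ≠ 5, so there is no saddle point; optimal play is mixed.
Let General R play U with probability p. Expected payoff against X: (-4)p + 5(1−p) = −9p + 5; against Y: 7p + (-12)(1−p) = 19p − 12.
Setting these equal: −9p + 5 = 19p − 12 ⇒ −28p = -17 ⇒ p = 17/28, and the value is (-9)·(17/28) + 5 = -13/28.
For General C: with q = P(X), equating U's and D's payoffs gives −11q + 7 = 17q − 12 ⇒ q = 19/28.

17/28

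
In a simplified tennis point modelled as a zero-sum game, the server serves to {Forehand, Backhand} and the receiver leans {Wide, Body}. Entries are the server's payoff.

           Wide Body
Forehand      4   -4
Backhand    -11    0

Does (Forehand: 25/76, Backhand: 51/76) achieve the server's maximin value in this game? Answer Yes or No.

No

Against Wide this mix gives (25/76)·4 + (51/76)·(-11) = -461/76.
Against Body this mix gives (25/76)·(-4) + (51/76)·0 = -25/19.
The receiver will play Wide, holding the server to -461/76. Shifting weight toward the row that does better against Wide would raise this floor (the equalizing mix achieves -44/19 against both Wide and Body), so the proposed strategy is not optimal.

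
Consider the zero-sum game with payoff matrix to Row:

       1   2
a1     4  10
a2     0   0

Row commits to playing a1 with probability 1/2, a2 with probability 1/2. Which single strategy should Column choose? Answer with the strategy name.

1

If Column plays 1, Row's expected payoff is (1/2)·4 + (1/2)·0 = 2.
If Column plays 2, Row's expected payoff is (1/2)·10 + (1/2)·0 = 5.
Column minimizes Row's payoff; the smallest is 2, so the best response is 1.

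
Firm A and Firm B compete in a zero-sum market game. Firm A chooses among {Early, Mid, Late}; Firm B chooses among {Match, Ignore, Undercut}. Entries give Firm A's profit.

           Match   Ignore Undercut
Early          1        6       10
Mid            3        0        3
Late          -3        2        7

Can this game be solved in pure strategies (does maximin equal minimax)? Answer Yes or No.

No

Row minima: Early → 1, Mid → 0, Late → -3; maximin = 1.
Column maxima: Match → 3, Ignore → 6, Undercut → 10; minimax = 3.
1 ≠ 3, so no pure-strategy equilibrium exists.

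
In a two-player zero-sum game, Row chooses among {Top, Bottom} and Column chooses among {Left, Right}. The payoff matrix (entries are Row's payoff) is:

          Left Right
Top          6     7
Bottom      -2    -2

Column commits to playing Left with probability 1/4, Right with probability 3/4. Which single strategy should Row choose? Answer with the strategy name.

Top

Expected payoff of Top: (1/4)·6 + (3/4)·7 = 27/4.
Expected payoff of Bottom: (1/4)·(-2) + (3/4)·(-2) = -2.
The largest is 27/4, so Row's best response is Top.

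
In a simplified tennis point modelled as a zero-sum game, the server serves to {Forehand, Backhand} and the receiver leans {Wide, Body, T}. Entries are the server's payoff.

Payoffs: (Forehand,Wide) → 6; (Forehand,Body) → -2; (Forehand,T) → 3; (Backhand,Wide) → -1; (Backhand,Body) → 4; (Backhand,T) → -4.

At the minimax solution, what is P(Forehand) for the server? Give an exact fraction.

Row minima: Forehand → -2, Backhand → -4; maximin = -2.
Column maxima: Wide → 6, Body → 4, T → 3; minimax = 3.
-2 ≠ 3, so there is no saddle point; optimal play is mixed.
Wide is strictly dominated by T (it gives the server strictly more in every row), so the receiver never plays it.
On the remaining 2×2 (Forehand, Backhand vs Body, T):
Let the server play Forehand with probability p. Expected payoff against Body: (-2)p + 4(1−p) = −6p + 4; against T: 3p + (-4)(1−p) = 7p − 4.
Setting these equal: −6p + 4 = 7p − 4 ⇒ −13p = -8 ⇒ p = 8/13, and the value is (-6)·(8/13) + 4 = 4/13.
For the receiver: with q = P(Body), equating Forehand's and Backhand's payoffs gives −5q + 3 = 8q − 4 ⇒ q = 7/13.

8/13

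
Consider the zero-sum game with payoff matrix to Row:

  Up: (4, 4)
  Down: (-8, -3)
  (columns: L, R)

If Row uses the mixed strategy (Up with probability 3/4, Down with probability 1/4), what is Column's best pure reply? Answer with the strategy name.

L

If Column plays L, Row's expected payoff is (3/4)·4 + (1/4)·(-8) = 1.
If Column plays R, Row's expected payoff is (3/4)·4 + (1/4)·(-3) = 9/4.
Column minimizes Row's payoff; the smallest is 1, so the best response is L.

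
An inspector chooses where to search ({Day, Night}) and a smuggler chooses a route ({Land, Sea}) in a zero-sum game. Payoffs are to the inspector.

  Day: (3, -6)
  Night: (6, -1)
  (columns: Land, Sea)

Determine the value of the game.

-1

Row minima: Day → -6, Night → -1; maximin = -1.
Column maxima: Land → 6, Sea → -1; minimax = -1.
Since maximin = minimax = -1, there is a saddle point and the value is -1.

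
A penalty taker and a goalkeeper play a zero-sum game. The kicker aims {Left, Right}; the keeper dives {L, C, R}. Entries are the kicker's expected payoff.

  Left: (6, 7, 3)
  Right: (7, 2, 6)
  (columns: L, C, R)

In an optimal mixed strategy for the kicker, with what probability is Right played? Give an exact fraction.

Row minima: Left → 3, Right → 2; maximin = 3.
Column maxima: L → 7, C → 7, R → 6; minimax = 6.
3 ≠ 6, so there is no saddle point; optimal play is mixed.
L is strictly dominated by R (it gives the kicker strictly more in every row), so the keeper never plays it.
On the remaining 2×2 (Left, Right vs C, R):
Let the kicker play Left with probability p. Expected payoff against C: 7p + 2(1−p) = 5p + 2; against R: 3p + 6(1−p) = −3p + 6.
Setting these equal: 5p + 2 = −3p + 6 ⇒ 8p = 4 ⇒ p = 1/2, and the value is (5)·(1/2) + 2 = 9/2.
For the keeper: with q = P(C), equating Left's and Right's payoffs gives 4q + 3 = −4q + 6 ⇒ q = 3/8.

1/2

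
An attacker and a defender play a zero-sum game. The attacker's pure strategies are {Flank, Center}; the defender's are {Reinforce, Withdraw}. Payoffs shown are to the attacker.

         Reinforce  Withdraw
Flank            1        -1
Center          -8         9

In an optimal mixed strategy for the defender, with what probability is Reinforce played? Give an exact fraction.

10/19

Row minima: Flank → -1, Center → -8; maximin = -1.
Column maxima: Reinforce → 1, Withdraw → 9; minimax = 1.
-1 ≠ 1, so there is no saddle point; optimal play is mixed.
Let the attacker play Flank with probability p. Expected payoff against Reinforce: 1p + (-8)(1−p) = 9p − 8; against Withdraw: (-1)p + 9(1−p) = −10p + 9.
Setting these equal: 9p − 8 = −10p + 9 ⇒ 19p = 17 ⇒ p = 17/19, and the value is (9)·(17/19) − 8 = 1/19.
For the defender: with q = P(Reinforce), equating Flank's and Center's payoffs gives 2q − 1 = −17q + 9 ⇒ q = 10/19.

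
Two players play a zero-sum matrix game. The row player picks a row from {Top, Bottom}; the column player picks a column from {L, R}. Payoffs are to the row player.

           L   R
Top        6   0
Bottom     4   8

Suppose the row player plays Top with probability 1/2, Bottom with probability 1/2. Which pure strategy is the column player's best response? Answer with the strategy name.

R

If the column player plays L, the row player's expected payoff is (1/2)·6 + (1/2)·4 = 5.
If the column player plays R, the row player's expected payoff is (1/2)·0 + (1/2)·8 = 4.
The column player minimizes the row player's payoff; the smallest is 4, so the best response is R.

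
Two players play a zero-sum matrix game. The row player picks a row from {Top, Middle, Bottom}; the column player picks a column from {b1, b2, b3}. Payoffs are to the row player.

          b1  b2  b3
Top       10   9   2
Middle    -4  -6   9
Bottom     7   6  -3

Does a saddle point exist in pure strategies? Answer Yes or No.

No

Row minima: Top → 2, Middle → -6, Bottom → -3; maximin = 2.
Column maxima: b1 → 10, b2 → 9, b3 → 9; minimax = 9.
2 ≠ 9, so no pure-strategy equilibrium exists.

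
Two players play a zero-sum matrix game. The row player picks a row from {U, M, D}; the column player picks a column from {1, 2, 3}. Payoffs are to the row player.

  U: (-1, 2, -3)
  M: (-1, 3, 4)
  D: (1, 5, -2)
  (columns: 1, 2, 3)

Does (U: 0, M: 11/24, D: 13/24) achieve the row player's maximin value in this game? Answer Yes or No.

Against 1 this mix gives (11/24)·(-1) + (13/24)·1 = 1/12.
Against 2 this mix gives (11/24)·3 + (13/24)·5 = 49/12.
Against 3 this mix gives (11/24)·4 + (13/24)·(-2) = 3/4.
The column player will play 1, holding the row player to 1/12. Shifting weight toward the row that does better against 1 would raise this floor (the equalizing mix achieves 1/4 against both 1 and 3), so the proposed strategy is not optimal.

No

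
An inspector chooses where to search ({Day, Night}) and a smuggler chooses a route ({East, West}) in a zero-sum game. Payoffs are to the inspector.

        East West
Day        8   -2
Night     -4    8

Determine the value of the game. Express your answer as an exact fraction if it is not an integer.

28/11

Row minima: Day → -2, Night → -4; maximin = -2.
Column maxima: East → 8, West → 8; minimax = 8.
-2 ≠ 8, so there is no saddle point; optimal play is mixed.
Let the inspector play Day with probability p. Expected payoff against East: 8p + (-4)(1−p) = 12p − 4; against West: (-2)p + 8(1−p) = −10p + 8.
Setting these equal: 12p − 4 = −10p + 8 ⇒ 22p = 12 ⇒ p = 6/11, and the value is (12)·(6/11) − 4 = 28/11.
For the smuggler: with q = P(East), equating Day's and Night's payoffs gives 10q − 2 = −12q + 8 ⇒ q = 5/11.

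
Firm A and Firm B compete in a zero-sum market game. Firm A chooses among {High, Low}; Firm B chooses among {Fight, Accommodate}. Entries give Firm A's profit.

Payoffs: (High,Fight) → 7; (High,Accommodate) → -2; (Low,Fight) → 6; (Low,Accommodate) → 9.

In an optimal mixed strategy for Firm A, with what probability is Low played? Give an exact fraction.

Row minima: High → -2, Low → 6; maximin = 6.
Column maxima: Fight → 7, Accommodate → 9; minimax = 7.
6 ≠ 7, so there is no saddle point; optimal play is mixed.
Let Firm A play High with probability p. Expected payoff against Fight: 7p + 6(1−p) = p + 6; against Accommodate: (-2)p + 9(1−p) = −11p + 9.
Setting these equal: p + 6 = −11p + 9 ⇒ 12p = 3 ⇒ p = 1/4, and the value is (1)·(1/4) + 6 = 25/4.
For Firm B: with q = P(Fight), equating High's and Low's payoffs gives 9q − 2 = −3q + 9 ⇒ q = 11/12.

3/4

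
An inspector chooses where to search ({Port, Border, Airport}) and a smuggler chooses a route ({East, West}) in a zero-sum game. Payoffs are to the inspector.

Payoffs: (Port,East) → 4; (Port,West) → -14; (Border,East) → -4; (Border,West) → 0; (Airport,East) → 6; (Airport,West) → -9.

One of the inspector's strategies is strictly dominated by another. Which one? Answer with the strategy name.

Airport gives a strictly higher payoff than Port against every column: 6 > 4, -9 > -14.
So Port is strictly dominated and the inspector never plays it.

Port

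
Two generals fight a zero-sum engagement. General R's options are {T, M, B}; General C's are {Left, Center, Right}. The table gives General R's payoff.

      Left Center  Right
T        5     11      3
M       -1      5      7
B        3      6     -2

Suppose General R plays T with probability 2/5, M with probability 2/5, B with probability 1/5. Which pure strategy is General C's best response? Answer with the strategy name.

Left

If General C plays Left, General R's expected payoff is (2/5)·5 + (2/5)·(-1) + (1/5)·3 = 11/5.
If General C plays Center, General R's expected payoff is (2/5)·11 + (2/5)·5 + (1/5)·6 = 38/5.
If General C plays Right, General R's expected payoff is (2/5)·3 + (2/5)·7 + (1/5)·(-2) = 18/5.
General C minimizes General R's payoff; the smallest is 11/5, so the best response is Left.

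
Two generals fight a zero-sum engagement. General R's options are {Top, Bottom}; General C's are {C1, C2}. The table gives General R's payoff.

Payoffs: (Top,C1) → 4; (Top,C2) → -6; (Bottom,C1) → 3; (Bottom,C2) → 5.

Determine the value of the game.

Row minima: Top → -6, Bottom → 3; maximin = 3.
Column maxima: C1 → 4, C2 → 5; minimax = 4.
3 ≠ 4, so there is no saddle point; optimal play is mixed.
Let General R play Top with probability p. Expected payoff against C1: 4p + 3(1−p) = p + 3; against C2: (-6)p + 5(1−p) = −11p + 5.
Setting these equal: p + 3 = −11p + 5 ⇒ 12p = 2 ⇒ p = 1/6, and the value is (1)·(1/6) + 3 = 19/6.
For General C: with q = P(C1), equating Top's and Bottom's payoffs gives 10q − 6 = −2q + 5 ⇒ q = 11/12.

19/6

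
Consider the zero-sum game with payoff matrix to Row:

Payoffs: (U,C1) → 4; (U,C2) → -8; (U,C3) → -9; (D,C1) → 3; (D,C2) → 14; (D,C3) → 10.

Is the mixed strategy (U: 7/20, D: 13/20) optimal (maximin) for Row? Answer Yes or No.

Yes

Against C1 this mix gives (7/20)·4 + (13/20)·3 = 67/20.
Against C2 this mix gives (7/20)·(-8) + (13/20)·14 = 63/10.
Against C3 this mix gives (7/20)·(-9) + (13/20)·10 = 67/20.
All of Column's active replies (C1, C3) yield 67/20, and no column does worse for Row. The mix makes Column indifferent and guarantees 67/20, so it is optimal.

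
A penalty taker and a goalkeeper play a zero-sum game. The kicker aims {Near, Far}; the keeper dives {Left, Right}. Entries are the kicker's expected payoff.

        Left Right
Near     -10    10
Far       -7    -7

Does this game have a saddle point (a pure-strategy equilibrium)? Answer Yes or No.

Row minima: Near → -10, Far → -7; maximin = -7.
Column maxima: Left → -7, Right → 10; minimax = -7.
maximin = minimax = -7, so a saddle point exists.

Yes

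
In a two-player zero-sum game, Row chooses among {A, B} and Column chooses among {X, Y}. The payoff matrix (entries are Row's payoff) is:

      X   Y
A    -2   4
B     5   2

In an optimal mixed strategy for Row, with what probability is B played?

2/3

Row minima: A → -2, B → 2; maximin = 2.
Column maxima: X → 5, Y → 4; minimax = 4.
2 ≠ 4, so there is no saddle point; optimal play is mixed.
Let Row play A with probability p. Expected payoff against X: (-2)p + 5(1−p) = −7p + 5; against Y: 4p + 2(1−p) = 2p + 2.
Setting these equal: −7p + 5 = 2p + 2 ⇒ −9p = -3 ⇒ p = 1/3, and the value is (-7)·(1/3) + 5 = 8/3.
For Column: with q = P(X), equating A's and B's payoffs gives −6q + 4 = 3q + 2 ⇒ q = 2/9.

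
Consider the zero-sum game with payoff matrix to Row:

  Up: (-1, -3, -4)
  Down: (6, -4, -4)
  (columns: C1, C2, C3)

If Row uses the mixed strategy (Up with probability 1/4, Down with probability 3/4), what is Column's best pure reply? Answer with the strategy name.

C3

If Column plays C1, Row's expected payoff is (1/4)·(-1) + (3/4)·6 = 17/4.
If Column plays C2, Row's expected payoff is (1/4)·(-3) + (3/4)·(-4) = -15/4.
If Column plays C3, Row's expected payoff is (1/4)·(-4) + (3/4)·(-4) = -4.
Column minimizes Row's payoff; the smallest is -4, so the best response is C3.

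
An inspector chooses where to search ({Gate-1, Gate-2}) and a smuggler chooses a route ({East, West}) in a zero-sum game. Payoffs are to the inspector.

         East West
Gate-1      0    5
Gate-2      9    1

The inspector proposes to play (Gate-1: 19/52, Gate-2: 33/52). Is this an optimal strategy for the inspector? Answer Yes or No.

No

Against East this mix gives (19/52)·0 + (33/52)·9 = 297/52.
Against West this mix gives (19/52)·5 + (33/52)·1 = 32/13.
The smuggler will play West, holding the inspector to 32/13. Shifting weight toward the row that does better against West would raise this floor (the equalizing mix achieves 45/13 against both West and East), so the proposed strategy is not optimal.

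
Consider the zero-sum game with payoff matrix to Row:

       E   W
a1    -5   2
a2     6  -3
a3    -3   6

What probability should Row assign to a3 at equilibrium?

1/2

Row minima: a1 → -5, a2 → -3, a3 → -3; maximin = -3.
Column maxima: E → 6, W → 6; minimax = 6.
-3 ≠ 6, so there is no saddle point; optimal play is mixed.
a1 is strictly dominated by a3, so Row never plays it.
On the remaining 2×2 (a2, a3 vs E, W):
Let Row play a2 with probability p. Expected payoff against E: 6p + (-3)(1−p) = 9p − 3; against W: (-3)p + 6(1−p) = −9p + 6.
Setting these equal: 9p − 3 = −9p + 6 ⇒ 18p = 9 ⇒ p = 1/2, and the value is (9)·(1/2) − 3 = 3/2.
For Column: with q = P(E), equating a2's and a3's payoffs gives 9q − 3 = −9q + 6 ⇒ q = 1/2.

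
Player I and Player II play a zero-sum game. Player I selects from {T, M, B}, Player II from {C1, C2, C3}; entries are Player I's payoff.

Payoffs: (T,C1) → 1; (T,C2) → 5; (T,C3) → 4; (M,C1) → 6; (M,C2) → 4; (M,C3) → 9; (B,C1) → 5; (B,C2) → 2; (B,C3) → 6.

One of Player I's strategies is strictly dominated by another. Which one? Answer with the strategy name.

B

M gives a strictly higher payoff than B against every column: 6 > 5, 4 > 2, 9 > 6.
So B is strictly dominated and Player I never plays it.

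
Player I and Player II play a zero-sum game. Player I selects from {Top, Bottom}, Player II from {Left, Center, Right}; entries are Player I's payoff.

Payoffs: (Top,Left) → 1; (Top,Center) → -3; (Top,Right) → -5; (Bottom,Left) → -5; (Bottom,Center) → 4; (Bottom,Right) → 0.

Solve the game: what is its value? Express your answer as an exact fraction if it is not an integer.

-25/11

Row minima: Top → -5, Bottom → -5; maximin = -5.
Column maxima: Left → 1, Center → 4, Right → 0; minimax = 0.
-5 ≠ 0, so there is no saddle point; optimal play is mixed.
Center is strictly dominated by Right (it gives Player I strictly more in every row), so Player II never plays it.
On the remaining 2×2 (Top, Bottom vs Left, Right):
Let Player I play Top with probability p. Expected payoff against Left: 1p + (-5)(1−p) = 6p − 5; against Right: (-5)p + 0(1−p) = −5p.
Setting these equal: 6p − 5 = −5p ⇒ 11p = 5 ⇒ p = 5/11, and the value is (6)·(5/11) − 5 = -25/11.
For Player II: with q = P(Left), equating Top's and Bottom's payoffs gives 6q − 5 = −5q ⇒ q = 5/11.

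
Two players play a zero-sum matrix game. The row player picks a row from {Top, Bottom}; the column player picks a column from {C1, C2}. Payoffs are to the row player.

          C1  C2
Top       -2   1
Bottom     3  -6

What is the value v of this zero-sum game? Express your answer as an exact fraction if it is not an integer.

Row minima: Top → -2, Bottom → -6; maximin = -2.
Column maxima: C1 → 3, C2 → 1; minimax = 1.
-2 ≠ 1, so there is no saddle point; optimal play is mixed.
Let the row player play Top with probability p. Expected payoff against C1: (-2)p + 3(1−p) = −5p + 3; against C2: 1p + (-6)(1−p) = 7p − 6.
Setting these equal: −5p + 3 = 7p − 6 ⇒ −12p = -9 ⇒ p = 3/4, and the value is (-5)·(3/4) + 3 = -3/4.
For the column player: with q = P(C1), equating Top's and Bottom's payoffs gives −3q + 1 = 9q − 6 ⇒ q = 7/12.

-3/4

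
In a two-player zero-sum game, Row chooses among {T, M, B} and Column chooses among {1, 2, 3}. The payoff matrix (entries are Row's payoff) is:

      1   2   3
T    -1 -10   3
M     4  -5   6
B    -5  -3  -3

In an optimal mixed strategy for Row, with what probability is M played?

Row minima: T → -10, M → -5, B → -5; maximin = -5.
Column maxima: 1 → 4, 2 → -3, 3 → 6; minimax = -3.
-5 ≠ -3, so there is no saddle point; optimal play is mixed.
T is strictly dominated by M, so Row never plays it.
3 is strictly dominated by 1 (it gives Row strictly more in every row), so Column never plays it.
On the remaining 2×2 (M, B vs 1, 2):
Let Row play M with probability p. Expected payoff against 1: 4p + (-5)(1−p) = 9p − 5; against 2: (-5)p + (-3)(1−p) = −2p − 3.
Setting these equal: 9p − 5 = −2p − 3 ⇒ 11p = 2 ⇒ p = 2/11, and the value is (9)·(2/11) − 5 = -37/11.
For Column: with q = P(1), equating M's and B's payoffs gives 9q − 5 = −2q − 3 ⇒ q = 2/11.

2/11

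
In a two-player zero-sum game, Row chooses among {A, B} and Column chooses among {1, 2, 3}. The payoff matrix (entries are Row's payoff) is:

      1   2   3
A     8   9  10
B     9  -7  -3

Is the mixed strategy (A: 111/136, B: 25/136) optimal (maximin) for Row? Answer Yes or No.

No

Against 1 this mix gives (111/136)·8 + (25/136)·9 = 1113/136.
Against 2 this mix gives (111/136)·9 + (25/136)·(-7) = 103/17.
Against 3 this mix gives (111/136)·10 + (25/136)·(-3) = 1035/136.
Column will play 2, holding Row to 103/17. Shifting weight toward the row that does better against 2 would raise this floor (the equalizing mix achieves 137/17 against both 2 and 1), so the proposed strategy is not optimal.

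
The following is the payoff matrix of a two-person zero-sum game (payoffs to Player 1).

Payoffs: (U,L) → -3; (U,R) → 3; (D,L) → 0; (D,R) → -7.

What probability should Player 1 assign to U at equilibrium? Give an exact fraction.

Row minima: U → -3, D → -7; maximin = -3.
Column maxima: L → 0, R → 3; minimax = 0.
-3 ≠ 0, so there is no saddle point; optimal play is mixed.
Let Player 1 play U with probability p. Expected payoff against L: (-3)p + 0(1−p) = −3p; against R: 3p + (-7)(1−p) = 10p − 7.
Setting these equal: −3p = 10p − 7 ⇒ −13p = -7 ⇒ p = 7/13, and the value is (-3)·(7/13) = -21/13.
For Player 2: with q = P(L), equating U's and D's payoffs gives −6q + 3 = 7q − 7 ⇒ q = 10/13.

7/13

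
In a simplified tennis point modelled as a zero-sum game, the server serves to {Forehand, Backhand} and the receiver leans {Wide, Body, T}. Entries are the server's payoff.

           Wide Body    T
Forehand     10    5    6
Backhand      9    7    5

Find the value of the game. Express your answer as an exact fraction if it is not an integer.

17/3

Row minima: Forehand → 5, Backhand → 5; maximin = 5.
Column maxima: Wide → 10, Body → 7, T → 6; minimax = 6.
5 ≠ 6, so there is no saddle point; optimal play is mixed.
Wide is strictly dominated by Body (it gives the server strictly more in every row), so the receiver never plays it.
On the remaining 2×2 (Forehand, Backhand vs Body, T):
Let the server play Forehand with probability p. Expected payoff against Body: 5p + 7(1−p) = −2p + 7; against T: 6p + 5(1−p) = p + 5.
Setting these equal: −2p + 7 = p + 5 ⇒ −3p = -2 ⇒ p = 2/3, and the value is (-2)·(2/3) + 7 = 17/3.
For the receiver: with q = P(Body), equating Forehand's and Backhand's payoffs gives −q + 6 = 2q + 5 ⇒ q = 1/3.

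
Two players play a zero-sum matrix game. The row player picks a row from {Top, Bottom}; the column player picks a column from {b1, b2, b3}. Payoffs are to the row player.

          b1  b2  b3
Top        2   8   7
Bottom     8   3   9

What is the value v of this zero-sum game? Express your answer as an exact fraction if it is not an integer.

58/11

Row minima: Top → 2, Bottom → 3; maximin = 3.
Column maxima: b1 → 8, b2 → 8, b3 → 9; minimax = 8.
3 ≠ 8, so there is no saddle point; optimal play is mixed.
b3 is strictly dominated by b1 (it gives the row player strictly more in every row), so the column player never plays it.
On the remaining 2×2 (Top, Bottom vs b1, b2):
Let the row player play Top with probability p. Expected payoff against b1: 2p + 8(1−p) = −6p + 8; against b2: 8p + 3(1−p) = 5p + 3.
Setting these equal: −6p + 8 = 5p + 3 ⇒ −11p = -5 ⇒ p = 5/11, and the value is (-6)·(5/11) + 8 = 58/11.
For the column player: with q = P(b1), equating Top's and Bottom's payoffs gives −6q + 8 = 5q + 3 ⇒ q = 5/11.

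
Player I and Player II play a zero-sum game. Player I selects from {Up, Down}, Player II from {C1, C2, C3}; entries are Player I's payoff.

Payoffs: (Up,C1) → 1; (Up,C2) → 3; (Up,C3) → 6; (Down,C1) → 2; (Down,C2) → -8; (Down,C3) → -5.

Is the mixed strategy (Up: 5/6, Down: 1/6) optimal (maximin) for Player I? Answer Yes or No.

Against C1 this mix gives (5/6)·1 + (1/6)·2 = 7/6.
Against C2 this mix gives (5/6)·3 + (1/6)·(-8) = 7/6.
Against C3 this mix gives (5/6)·6 + (1/6)·(-5) = 25/6.
All of Player II's active replies (C1, C2) yield 7/6, and no column does worse for Player I. The mix makes Player II indifferent and guarantees 7/6, so it is optimal.

Yes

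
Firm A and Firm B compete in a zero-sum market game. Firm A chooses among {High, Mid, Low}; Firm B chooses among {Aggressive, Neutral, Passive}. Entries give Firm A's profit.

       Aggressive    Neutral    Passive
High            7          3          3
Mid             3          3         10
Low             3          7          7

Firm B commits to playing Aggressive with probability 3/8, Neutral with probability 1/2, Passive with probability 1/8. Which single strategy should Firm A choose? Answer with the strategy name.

Expected payoff of High: (3/8)·7 + (1/2)·3 + (1/8)·3 = 9/2.
Expected payoff of Mid: (3/8)·3 + (1/2)·3 + (1/8)·10 = 31/8.
Expected payoff of Low: (3/8)·3 + (1/2)·7 + (1/8)·7 = 11/2.
The largest is 11/2, so Firm A's best response is Low.

Low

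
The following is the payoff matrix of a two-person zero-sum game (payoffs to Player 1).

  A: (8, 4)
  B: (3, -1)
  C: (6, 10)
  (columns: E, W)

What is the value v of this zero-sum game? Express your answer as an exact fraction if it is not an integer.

7

Row minima: A → 4, B → -1, C → 6; maximin = 6.
Column maxima: E → 8, W → 10; minimax = 8.
6 ≠ 8, so there is no saddle point; optimal play is mixed.
B is strictly dominated by A, so Player 1 never plays it.
On the remaining 2×2 (A, C vs E, W):
Let Player 1 play A with probability p. Expected payoff against E: 8p + 6(1−p) = 2p + 6; against W: 4p + 10(1−p) = −6p + 10.
Setting these equal: 2p + 6 = −6p + 10 ⇒ 8p = 4 ⇒ p = 1/2, and the value is (2)·(1/2) + 6 = 7.
For Player 2: with q = P(E), equating A's and C's payoffs gives 4q + 4 = −4q + 10 ⇒ q = 3/4.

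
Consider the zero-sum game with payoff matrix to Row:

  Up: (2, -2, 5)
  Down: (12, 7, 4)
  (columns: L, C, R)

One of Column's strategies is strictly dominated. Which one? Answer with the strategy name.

L

C holds Row's payoff strictly below L in every row: -2 < 2, 7 < 12.
So L is strictly dominated for Column.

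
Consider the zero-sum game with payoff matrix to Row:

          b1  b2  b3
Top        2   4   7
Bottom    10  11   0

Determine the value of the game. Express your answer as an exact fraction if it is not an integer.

14/3

Row minima: Top → 2, Bottom → 0; maximin = 2.
Column maxima: b1 → 10, b2 → 11, b3 → 7; minimax = 7.
2 ≠ 7, so there is no saddle point; optimal play is mixed.
b2 is strictly dominated by b1 (it gives Row strictly more in every row), so Column never plays it.
On the remaining 2×2 (Top, Bottom vs b1, b3):
Let Row play Top with probability p. Expected payoff against b1: 2p + 10(1−p) = −8p + 10; against b3: 7p + 0(1−p) = 7p.
Setting these equal: −8p + 10 = 7p ⇒ −15p = -10 ⇒ p = 2/3, and the value is (-8)·(2/3) + 10 = 14/3.
For Column: with q = P(b1), equating Top's and Bottom's payoffs gives −5q + 7 = 10q ⇒ q = 7/15.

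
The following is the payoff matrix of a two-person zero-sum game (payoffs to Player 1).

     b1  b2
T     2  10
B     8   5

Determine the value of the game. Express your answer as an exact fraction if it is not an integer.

Row minima: T → 2, B → 5; maximin = 5.
Column maxima: b1 → 8, b2 → 10; minimax = 8.
5 ≠ 8, so there is no saddle point; optimal play is mixed.
Let Player 1 play T with probability p. Expected payoff against b1: 2p + 8(1−p) = −6p + 8; against b2: 10p + 5(1−p) = 5p + 5.
Setting these equal: −6p + 8 = 5p + 5 ⇒ −11p = -3 ⇒ p = 3/11, and the value is (-6)·(3/11) + 8 = 70/11.
For Player 2: with q = P(b1), equating T's and B's payoffs gives −8q + 10 = 3q + 5 ⇒ q = 5/11.

70/11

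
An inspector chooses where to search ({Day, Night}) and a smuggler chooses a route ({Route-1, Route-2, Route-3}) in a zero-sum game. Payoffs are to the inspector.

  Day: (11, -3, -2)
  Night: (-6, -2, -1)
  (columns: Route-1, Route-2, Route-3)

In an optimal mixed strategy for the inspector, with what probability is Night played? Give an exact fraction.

Row minima: Day → -3, Night → -6; maximin = -3.
Column maxima: Route-1 → 11, Route-2 → -2, Route-3 → -1; minimax = -2.
-3 ≠ -2, so there is no saddle point; optimal play is mixed.
Route-3 is strictly dominated by Route-2 (it gives the inspector strictly more in every row), so the smuggler never plays it.
On the remaining 2×2 (Day, Night vs Route-1, Route-2):
Let the inspector play Day with probability p. Expected payoff against Route-1: 11p + (-6)(1−p) = 17p − 6; against Route-2: (-3)p + (-2)(1−p) = −p − 2.
Setting these equal: 17p − 6 = −p − 2 ⇒ 18p = 4 ⇒ p = 2/9, and the value is (17)·(2/9) − 6 = -20/9.
For the smuggler: with q = P(Route-1), equating Day's and Night's payoffs gives 14q − 3 = −4q − 2 ⇒ q = 1/18.

7/9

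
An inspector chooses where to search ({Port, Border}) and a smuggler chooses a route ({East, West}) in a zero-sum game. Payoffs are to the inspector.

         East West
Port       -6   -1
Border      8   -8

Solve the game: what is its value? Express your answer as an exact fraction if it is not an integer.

-8/3

Row minima: Port → -6, Border → -8; maximin = -6.
Column maxima: East → 8, West → -1; minimax = -1.
-6 ≠ -1, so there is no saddle point; optimal play is mixed.
Let the inspector play Port with probability p. Expected payoff against East: (-6)p + 8(1−p) = −14p + 8; against West: (-1)p + (-8)(1−p) = 7p − 8.
Setting these equal: −14p + 8 = 7p − 8 ⇒ −21p = -16 ⇒ p = 16/21, and the value is (-14)·(16/21) + 8 = -8/3.
For the smuggler: with q = P(East), equating Port's and Border's payoffs gives −5q − 1 = 16q − 8 ⇒ q = 1/3.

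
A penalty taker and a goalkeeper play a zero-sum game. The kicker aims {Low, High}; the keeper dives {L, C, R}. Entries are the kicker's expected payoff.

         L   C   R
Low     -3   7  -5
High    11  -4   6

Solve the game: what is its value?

1

Row minima: Low → -5, High → -4; maximin = -4.
Column maxima: L → 11, C → 7, R → 6; minimax = 6.
-4 ≠ 6, so there is no saddle point; optimal play is mixed.
L is strictly dominated by R (it gives the kicker strictly more in every row), so the keeper never plays it.
On the remaining 2×2 (Low, High vs C, R):
Let the kicker play Low with probability p. Expected payoff against C: 7p + (-4)(1−p) = 11p − 4; against R: (-5)p + 6(1−p) = −11p + 6.
Setting these equal: 11p − 4 = −11p + 6 ⇒ 22p = 10 ⇒ p = 5/11, and the value is (11)·(5/11) − 4 = 1.
For the keeper: with q = P(C), equating Low's and High's payoffs gives 12q − 5 = −10q + 6 ⇒ q = 1/2.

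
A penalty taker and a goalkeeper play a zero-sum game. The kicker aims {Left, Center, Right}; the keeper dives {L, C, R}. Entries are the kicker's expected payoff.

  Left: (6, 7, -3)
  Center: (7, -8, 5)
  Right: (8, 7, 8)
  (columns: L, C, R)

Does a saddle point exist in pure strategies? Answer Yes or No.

Yes

Row minima: Left → -3, Center → -8, Right → 7; maximin = 7.
Column maxima: L → 8, C → 7, R → 8; minimax = 7.
maximin = minimax = 7, so a saddle point exists.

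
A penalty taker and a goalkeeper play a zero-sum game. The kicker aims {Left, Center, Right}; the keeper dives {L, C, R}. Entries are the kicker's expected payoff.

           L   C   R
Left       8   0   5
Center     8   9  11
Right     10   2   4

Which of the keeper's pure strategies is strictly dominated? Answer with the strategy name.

R

C holds the kicker's payoff strictly below R in every row: 0 < 5, 9 < 11, 2 < 4.
So R is strictly dominated for the keeper.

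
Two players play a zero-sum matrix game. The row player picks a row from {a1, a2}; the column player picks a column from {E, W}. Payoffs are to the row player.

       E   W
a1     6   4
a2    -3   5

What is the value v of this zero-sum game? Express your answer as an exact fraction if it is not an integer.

21/5

Row minima: a1 → 4, a2 → -3; maximin = 4.
Column maxima: E → 6, W → 5; minimax = 5.
4 ≠ 5, so there is no saddle point; optimal play is mixed.
Let the row player play a1 with probability p. Expected payoff against E: 6p + (-3)(1−p) = 9p − 3; against W: 4p + 5(1−p) = −p + 5.
Setting these equal: 9p − 3 = −p + 5 ⇒ 10p = 8 ⇒ p = 4/5, and the value is (9)·(4/5) − 3 = 21/5.
For the column player: with q = P(E), equating a1's and a2's payoffs gives 2q + 4 = −8q + 5 ⇒ q = 1/10.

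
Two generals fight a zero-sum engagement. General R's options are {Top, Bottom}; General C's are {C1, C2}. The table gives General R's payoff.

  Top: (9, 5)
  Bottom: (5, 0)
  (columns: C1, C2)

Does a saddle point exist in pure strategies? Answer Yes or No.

Row minima: Top → 5, Bottom → 0; maximin = 5.
Column maxima: C1 → 9, C2 → 5; minimax = 5.
maximin = minimax = 5, so a saddle point exists.

Yes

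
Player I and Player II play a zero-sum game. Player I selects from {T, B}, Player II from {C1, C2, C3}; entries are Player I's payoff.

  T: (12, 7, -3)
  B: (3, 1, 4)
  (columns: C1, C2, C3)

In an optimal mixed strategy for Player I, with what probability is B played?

10/13

Row minima: T → -3, B → 1; maximin = 1.
Column maxima: C1 → 12, C2 → 7, C3 → 4; minimax = 4.
1 ≠ 4, so there is no saddle point; optimal play is mixed.
C1 is strictly dominated by C2 (it gives Player I strictly more in every row), so Player II never plays it.
On the remaining 2×2 (T, B vs C2, C3):
Let Player I play T with probability p. Expected payoff against C2: 7p + 1(1−p) = 6p + 1; against C3: (-3)p + 4(1−p) = −7p + 4.
Setting these equal: 6p + 1 = −7p + 4 ⇒ 13p = 3 ⇒ p = 3/13, and the value is (6)·(3/13) + 1 = 31/13.
For Player II: with q = P(C2), equating T's and B's payoffs gives 10q − 3 = −3q + 4 ⇒ q = 7/13.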